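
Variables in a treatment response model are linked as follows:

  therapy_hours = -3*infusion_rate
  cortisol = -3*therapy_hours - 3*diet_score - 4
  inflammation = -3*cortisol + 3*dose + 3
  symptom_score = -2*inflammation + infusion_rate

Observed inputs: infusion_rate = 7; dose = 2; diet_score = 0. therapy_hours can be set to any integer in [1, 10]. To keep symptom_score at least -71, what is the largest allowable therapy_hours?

Intervening on therapy_hours fixes its value directly, overriding its dependence on infusion_rate.
Substituting into the cortisol equation gives cortisol = -3*therapy_hours - 4.
Substituting into the inflammation equation gives inflammation = 9*therapy_hours + 21.
Substituting into the symptom_score equation gives symptom_score = -18*therapy_hours - 35.
Require -18*therapy_hours - 35 ≥ -71, so therapy_hours ≤ 2.
The largest integer in [1, 10] satisfying this is 2.

therapy_hours = 2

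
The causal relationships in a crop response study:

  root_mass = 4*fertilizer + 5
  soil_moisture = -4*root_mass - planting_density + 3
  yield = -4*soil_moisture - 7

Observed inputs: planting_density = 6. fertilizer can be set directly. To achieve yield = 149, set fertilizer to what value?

Substituting into the soil_moisture equation gives soil_moisture = -16*fertilizer - 23.
Substituting into the yield equation gives yield = 64*fertilizer + 85.
Solve 64*fertilizer + 85 = 149: fertilizer = (149 - 85) / 64 = 1.

fertilizer = 1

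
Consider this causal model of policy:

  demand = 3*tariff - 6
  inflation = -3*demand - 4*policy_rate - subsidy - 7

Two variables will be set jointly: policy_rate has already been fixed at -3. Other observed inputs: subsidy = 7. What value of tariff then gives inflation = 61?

tariff = -5

With policy_rate held at -3:
Substituting into the inflation equation gives inflation = -9*tariff + 16.
Solve -9*tariff + 16 = 61: tariff = (61 - 16) / -9 = -5.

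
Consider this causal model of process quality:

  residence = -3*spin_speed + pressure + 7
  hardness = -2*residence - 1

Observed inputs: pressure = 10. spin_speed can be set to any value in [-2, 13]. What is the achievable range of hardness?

-47 to 43

Substituting into the residence equation gives residence = -3*spin_speed + 17.
Substituting into the hardness equation gives hardness = 6*spin_speed - 35.
Linear in spin_speed, so extremes are at the endpoints: spin_speed = -2 gives hardness = -47; spin_speed = 13 gives hardness = 43.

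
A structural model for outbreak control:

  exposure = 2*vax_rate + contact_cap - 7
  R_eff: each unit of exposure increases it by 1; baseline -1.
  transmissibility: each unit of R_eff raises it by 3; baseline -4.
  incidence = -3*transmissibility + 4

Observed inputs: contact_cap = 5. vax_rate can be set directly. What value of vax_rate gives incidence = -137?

Substituting into the exposure equation gives exposure = 2*vax_rate - 2.
R_eff becomes 2*vax_rate - 3.
Substituting into the transmissibility equation gives transmissibility = 6*vax_rate - 13.
So incidence = -18*vax_rate + 43.
Solve -18*vax_rate + 43 = -137: vax_rate = (-137 - 43) / -18 = 10.

vax_rate = 10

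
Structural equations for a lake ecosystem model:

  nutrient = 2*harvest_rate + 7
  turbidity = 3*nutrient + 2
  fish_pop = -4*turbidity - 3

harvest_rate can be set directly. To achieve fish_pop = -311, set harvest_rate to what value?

harvest_rate = 9

Substituting into the turbidity equation gives turbidity = 6*harvest_rate + 23.
Substituting into the fish_pop equation gives fish_pop = -24*harvest_rate - 95.
Solve -24*harvest_rate - 95 = -311: harvest_rate = (-311 + 95) / -24 = 9.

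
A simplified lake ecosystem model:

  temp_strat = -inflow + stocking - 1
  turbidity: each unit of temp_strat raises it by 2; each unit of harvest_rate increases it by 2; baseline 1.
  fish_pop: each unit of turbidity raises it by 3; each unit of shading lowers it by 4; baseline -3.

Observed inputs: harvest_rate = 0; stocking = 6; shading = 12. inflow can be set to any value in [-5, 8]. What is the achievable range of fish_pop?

-66 to 12

Substituting into the temp_strat equation gives temp_strat = -inflow + 5.
Substituting into the turbidity equation gives turbidity = -2*inflow + 11.
Substituting into the fish_pop equation gives fish_pop = -6*inflow - 18.
Linear in inflow, so extremes are at the endpoints: inflow = -5 gives fish_pop = 12; inflow = 8 gives fish_pop = -66.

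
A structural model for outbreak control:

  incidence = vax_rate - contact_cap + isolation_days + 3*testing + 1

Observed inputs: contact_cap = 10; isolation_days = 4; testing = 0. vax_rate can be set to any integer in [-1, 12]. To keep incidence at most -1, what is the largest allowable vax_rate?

Substituting into the incidence equation gives incidence = vax_rate - 5.
Require vax_rate - 5 ≤ -1, so vax_rate ≤ 4.
The largest integer in [-1, 12] satisfying this is 4.

vax_rate = 4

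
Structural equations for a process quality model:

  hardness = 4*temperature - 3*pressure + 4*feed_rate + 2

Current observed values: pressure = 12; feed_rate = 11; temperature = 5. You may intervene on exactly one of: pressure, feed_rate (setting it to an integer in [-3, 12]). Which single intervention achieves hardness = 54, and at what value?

set pressure = 4

Intervening on pressure: with other inputs at their observed values, hardness = -3*pressure + 66. Solving for 54 gives pressure = 4, within [-3, 12].
Intervening on feed_rate: hardness = 4*feed_rate - 14. Reaching 54 requires feed_rate = 17, outside [-3, 12].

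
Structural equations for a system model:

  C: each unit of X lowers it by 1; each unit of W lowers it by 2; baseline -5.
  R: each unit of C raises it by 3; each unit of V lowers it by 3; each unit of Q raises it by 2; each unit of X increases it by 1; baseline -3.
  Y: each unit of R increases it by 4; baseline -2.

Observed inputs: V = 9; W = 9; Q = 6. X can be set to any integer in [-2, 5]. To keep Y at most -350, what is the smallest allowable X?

Substituting into the C equation gives C = -X - 23.
R becomes -2*X - 87.
Substituting into the Y equation gives Y = -8*X - 350.
Require -8*X - 350 ≤ -350, so X ≥ 0.
The smallest integer in [-2, 5] satisfying this is 0.

X = 0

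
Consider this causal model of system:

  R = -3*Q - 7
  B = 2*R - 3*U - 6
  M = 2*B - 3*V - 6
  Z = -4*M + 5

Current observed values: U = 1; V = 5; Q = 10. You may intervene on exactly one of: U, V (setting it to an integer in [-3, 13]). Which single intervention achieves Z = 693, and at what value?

Intervening on U: Z = 24*U + 729. Reaching 693 requires U = -3/2, not an integer.
Intervening on V: with other inputs at their observed values, Z = 12*V + 693. Solving for 693 gives V = 0, within [-3, 13].

set V = 0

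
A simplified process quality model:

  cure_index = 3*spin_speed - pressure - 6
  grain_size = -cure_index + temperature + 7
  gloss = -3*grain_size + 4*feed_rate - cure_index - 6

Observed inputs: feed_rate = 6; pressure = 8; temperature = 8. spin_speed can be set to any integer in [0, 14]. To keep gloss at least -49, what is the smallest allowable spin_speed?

Substituting into the cure_index equation gives cure_index = 3*spin_speed - 14.
Substituting into the grain_size equation gives grain_size = -3*spin_speed + 29.
This gives gloss = 6*spin_speed - 55.
Require 6*spin_speed - 55 ≥ -49, so spin_speed ≥ 1.
The smallest integer in [0, 14] satisfying this is 1.

spin_speed = 1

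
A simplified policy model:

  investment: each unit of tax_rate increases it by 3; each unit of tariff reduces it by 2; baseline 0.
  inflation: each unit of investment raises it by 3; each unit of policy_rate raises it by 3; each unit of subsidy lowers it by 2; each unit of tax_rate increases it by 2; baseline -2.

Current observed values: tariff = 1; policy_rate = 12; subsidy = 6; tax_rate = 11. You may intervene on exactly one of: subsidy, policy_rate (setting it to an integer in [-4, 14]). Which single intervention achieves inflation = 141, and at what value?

set subsidy = 4

Intervening on subsidy: with other inputs at their observed values, inflation = -2*subsidy + 149. Solving for 141 gives subsidy = 4, within [-4, 14].
Intervening on policy_rate: inflation = 3*policy_rate + 101. Reaching 141 requires policy_rate = 40/3, not an integer.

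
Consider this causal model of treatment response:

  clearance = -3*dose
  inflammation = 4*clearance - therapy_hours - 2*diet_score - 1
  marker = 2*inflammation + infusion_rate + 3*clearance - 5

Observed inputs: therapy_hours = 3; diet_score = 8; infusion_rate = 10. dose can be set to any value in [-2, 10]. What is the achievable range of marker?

-365 to 31

Substituting into the inflammation equation gives inflammation = -12*dose - 20.
Substituting into the marker equation gives marker = -33*dose - 35.
Linear in dose, so extremes are at the endpoints: dose = -2 gives marker = 31; dose = 10 gives marker = -365.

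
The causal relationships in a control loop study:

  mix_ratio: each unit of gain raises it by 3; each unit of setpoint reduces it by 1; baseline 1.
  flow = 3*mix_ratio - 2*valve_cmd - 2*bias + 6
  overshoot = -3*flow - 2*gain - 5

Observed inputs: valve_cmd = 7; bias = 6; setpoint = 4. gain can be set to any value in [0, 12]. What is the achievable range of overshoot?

Substituting into the mix_ratio equation gives mix_ratio = 3*gain - 3.
flow becomes 9*gain - 29.
Substituting into the overshoot equation gives overshoot = -29*gain + 82.
Linear in gain, so extremes are at the endpoints: gain = 0 gives overshoot = 82; gain = 12 gives overshoot = -266.

-266 to 82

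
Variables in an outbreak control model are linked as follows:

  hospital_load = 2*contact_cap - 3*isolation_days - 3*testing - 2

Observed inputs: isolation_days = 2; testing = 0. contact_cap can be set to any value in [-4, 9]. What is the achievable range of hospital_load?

-16 to 10

Substituting into the hospital_load equation gives hospital_load = 2*contact_cap - 8.
Linear in contact_cap, so extremes are at the endpoints: contact_cap = -4 gives hospital_load = -16; contact_cap = 9 gives hospital_load = 10.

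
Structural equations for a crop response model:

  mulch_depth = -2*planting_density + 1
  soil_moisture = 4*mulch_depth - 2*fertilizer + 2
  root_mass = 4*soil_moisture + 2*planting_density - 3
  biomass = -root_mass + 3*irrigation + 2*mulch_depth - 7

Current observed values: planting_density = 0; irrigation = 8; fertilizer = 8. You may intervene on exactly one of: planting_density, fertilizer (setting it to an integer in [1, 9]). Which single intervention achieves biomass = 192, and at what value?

Intervening on planting_density: with other inputs at their observed values, biomass = 26*planting_density + 62. Solving for 192 gives planting_density = 5, within [1, 9].
Intervening on fertilizer: biomass = 8*fertilizer - 2. Reaching 192 requires fertilizer = 97/4, not an integer.

set planting_density = 5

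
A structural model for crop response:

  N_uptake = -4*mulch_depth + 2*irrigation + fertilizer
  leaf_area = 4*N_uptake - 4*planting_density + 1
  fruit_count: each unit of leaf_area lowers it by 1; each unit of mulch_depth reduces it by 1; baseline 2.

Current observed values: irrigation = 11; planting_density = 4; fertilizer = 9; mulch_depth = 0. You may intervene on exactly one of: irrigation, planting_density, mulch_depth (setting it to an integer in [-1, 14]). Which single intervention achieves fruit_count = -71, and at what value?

set planting_density = 13

Intervening on irrigation: fruit_count = -8*irrigation - 19. Reaching -71 requires irrigation = 13/2, not an integer.
Intervening on planting_density: with other inputs at their observed values, fruit_count = 4*planting_density - 123. Solving for -71 gives planting_density = 13, within [-1, 14].
Intervening on mulch_depth: fruit_count = 15*mulch_depth - 107. Reaching -71 requires mulch_depth = 12/5, not an integer.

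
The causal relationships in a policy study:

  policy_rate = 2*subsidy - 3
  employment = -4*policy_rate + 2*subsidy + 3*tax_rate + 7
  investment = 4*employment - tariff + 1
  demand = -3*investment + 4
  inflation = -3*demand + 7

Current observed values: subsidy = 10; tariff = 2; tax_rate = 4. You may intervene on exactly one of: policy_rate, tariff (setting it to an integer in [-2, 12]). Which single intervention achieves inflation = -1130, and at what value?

set tariff = 10

Intervening on policy_rate: inflation = -144*policy_rate + 1390. Reaching -1130 requires policy_rate = 35/2, not an integer.
Intervening on tariff: with other inputs at their observed values, inflation = -9*tariff - 1040. Solving for -1130 gives tariff = 10, within [-2, 12].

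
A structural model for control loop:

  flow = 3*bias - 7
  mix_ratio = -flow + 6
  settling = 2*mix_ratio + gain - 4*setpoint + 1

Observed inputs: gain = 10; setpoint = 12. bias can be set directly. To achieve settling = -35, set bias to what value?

bias = 4

Substituting into the mix_ratio equation gives mix_ratio = -3*bias + 13.
Substituting into the settling equation gives settling = -6*bias - 11.
Solve -6*bias - 11 = -35: bias = (-35 + 11) / -6 = 4.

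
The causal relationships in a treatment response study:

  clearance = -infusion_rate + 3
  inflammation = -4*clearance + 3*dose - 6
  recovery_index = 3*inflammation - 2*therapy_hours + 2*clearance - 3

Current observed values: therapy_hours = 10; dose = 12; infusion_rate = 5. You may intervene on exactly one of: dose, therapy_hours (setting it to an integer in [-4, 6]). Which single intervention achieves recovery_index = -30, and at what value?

Intervening on dose: with other inputs at their observed values, recovery_index = 9*dose - 21. Solving for -30 gives dose = -1, within [-4, 6].
Intervening on therapy_hours: recovery_index = -2*therapy_hours + 107. Reaching -30 requires therapy_hours = 137/2, not an integer.

set dose = -1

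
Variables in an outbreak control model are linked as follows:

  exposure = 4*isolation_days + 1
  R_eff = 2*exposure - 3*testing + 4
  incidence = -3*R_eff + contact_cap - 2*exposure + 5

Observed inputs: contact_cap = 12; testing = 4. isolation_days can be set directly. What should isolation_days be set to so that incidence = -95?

isolation_days = 4

Substituting into the R_eff equation gives R_eff = 8*isolation_days - 6.
Substituting into the incidence equation gives incidence = -32*isolation_days + 33.
Solve -32*isolation_days + 33 = -95: isolation_days = (-95 - 33) / -32 = 4.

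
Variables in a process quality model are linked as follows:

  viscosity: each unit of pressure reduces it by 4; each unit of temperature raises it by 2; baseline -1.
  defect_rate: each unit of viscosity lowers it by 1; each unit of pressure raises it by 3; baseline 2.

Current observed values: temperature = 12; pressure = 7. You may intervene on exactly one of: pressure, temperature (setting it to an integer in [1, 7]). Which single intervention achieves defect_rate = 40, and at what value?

Intervening on pressure: defect_rate = 7*pressure - 21. Reaching 40 requires pressure = 61/7, not an integer.
Intervening on temperature: with other inputs at their observed values, defect_rate = -2*temperature + 52. Solving for 40 gives temperature = 6, within [1, 7].

set temperature = 6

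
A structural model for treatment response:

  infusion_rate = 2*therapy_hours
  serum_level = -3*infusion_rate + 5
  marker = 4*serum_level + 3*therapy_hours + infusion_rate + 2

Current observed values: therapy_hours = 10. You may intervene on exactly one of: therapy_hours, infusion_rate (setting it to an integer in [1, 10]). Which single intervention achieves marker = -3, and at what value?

Intervening on therapy_hours: marker = -19*therapy_hours + 22. Reaching -3 requires therapy_hours = 25/19, not an integer.
Intervening on infusion_rate: with other inputs at their observed values, marker = -11*infusion_rate + 52. Solving for -3 gives infusion_rate = 5, within [1, 10].

set infusion_rate = 5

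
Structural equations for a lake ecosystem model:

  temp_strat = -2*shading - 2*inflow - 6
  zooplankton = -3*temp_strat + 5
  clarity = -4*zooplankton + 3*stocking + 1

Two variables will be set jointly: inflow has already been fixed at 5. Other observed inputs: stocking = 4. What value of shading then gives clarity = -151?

With inflow held at 5:
Substituting into the temp_strat equation gives temp_strat = -2*shading - 16.
Substituting into the zooplankton equation gives zooplankton = 6*shading + 53.
So clarity = -24*shading - 199.
Solve -24*shading - 199 = -151: shading = (-151 + 199) / -24 = -2.

shading = -2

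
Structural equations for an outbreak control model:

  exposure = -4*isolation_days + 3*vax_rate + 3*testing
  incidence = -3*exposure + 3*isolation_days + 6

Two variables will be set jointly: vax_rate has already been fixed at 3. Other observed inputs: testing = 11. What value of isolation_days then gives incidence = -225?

isolation_days = -7

With vax_rate held at 3:
Substituting into the exposure equation gives exposure = -4*isolation_days + 42.
Substituting into the incidence equation gives incidence = 15*isolation_days - 120.
Solve 15*isolation_days - 120 = -225: isolation_days = (-225 + 120) / 15 = -7.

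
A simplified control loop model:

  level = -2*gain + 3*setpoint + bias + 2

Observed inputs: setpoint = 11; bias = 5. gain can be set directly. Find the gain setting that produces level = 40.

gain = 0

Substituting into the level equation gives level = -2*gain + 40.
Solve -2*gain + 40 = 40: gain = (40 - 40) / -2 = 0.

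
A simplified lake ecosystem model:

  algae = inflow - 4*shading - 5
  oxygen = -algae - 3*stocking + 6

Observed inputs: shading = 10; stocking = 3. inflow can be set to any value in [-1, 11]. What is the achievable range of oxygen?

Substituting into the algae equation gives algae = inflow - 45.
oxygen becomes -inflow + 42.
Linear in inflow, so extremes are at the endpoints: inflow = -1 gives oxygen = 43; inflow = 11 gives oxygen = 31.

31 to 43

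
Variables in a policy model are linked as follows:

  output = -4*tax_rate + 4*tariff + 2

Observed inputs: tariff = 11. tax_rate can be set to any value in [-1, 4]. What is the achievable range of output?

30 to 50

Substituting into the output equation gives output = -4*tax_rate + 46.
Linear in tax_rate, so extremes are at the endpoints: tax_rate = -1 gives output = 50; tax_rate = 4 gives output = 30.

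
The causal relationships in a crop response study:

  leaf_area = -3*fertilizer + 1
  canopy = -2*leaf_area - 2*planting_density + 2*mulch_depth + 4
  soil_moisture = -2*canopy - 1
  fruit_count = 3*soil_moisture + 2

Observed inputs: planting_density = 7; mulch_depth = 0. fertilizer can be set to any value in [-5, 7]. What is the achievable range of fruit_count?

-181 to 251

Substituting into the canopy equation gives canopy = 6*fertilizer - 12.
This gives soil_moisture = -12*fertilizer + 23.
Substituting into the fruit_count equation gives fruit_count = -36*fertilizer + 71.
Linear in fertilizer, so extremes are at the endpoints: fertilizer = -5 gives fruit_count = 251; fertilizer = 7 gives fruit_count = -181.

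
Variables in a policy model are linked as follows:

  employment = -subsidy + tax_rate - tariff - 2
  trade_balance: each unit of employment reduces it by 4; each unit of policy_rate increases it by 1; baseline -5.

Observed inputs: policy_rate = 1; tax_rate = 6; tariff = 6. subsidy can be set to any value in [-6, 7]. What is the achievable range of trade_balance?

Substituting into the employment equation gives employment = -subsidy - 2.
trade_balance becomes 4*subsidy + 4.
Linear in subsidy, so extremes are at the endpoints: subsidy = -6 gives trade_balance = -20; subsidy = 7 gives trade_balance = 32.

-20 to 32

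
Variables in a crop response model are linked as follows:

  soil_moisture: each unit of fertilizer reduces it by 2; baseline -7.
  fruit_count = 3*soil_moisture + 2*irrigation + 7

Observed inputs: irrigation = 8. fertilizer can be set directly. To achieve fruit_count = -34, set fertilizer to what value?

fertilizer = 6

Substituting into the fruit_count equation gives fruit_count = -6*fertilizer + 2.
Solve -6*fertilizer + 2 = -34: fertilizer = (-34 - 2) / -6 = 6.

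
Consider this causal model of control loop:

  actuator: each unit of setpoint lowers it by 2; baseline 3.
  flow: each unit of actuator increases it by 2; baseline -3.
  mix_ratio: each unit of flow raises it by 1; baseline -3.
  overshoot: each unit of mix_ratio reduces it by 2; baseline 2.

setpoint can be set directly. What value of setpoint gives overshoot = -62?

Substituting into the flow equation gives flow = -4*setpoint + 3.
So mix_ratio = -4*setpoint.
This gives overshoot = 8*setpoint + 2.
Solve 8*setpoint + 2 = -62: setpoint = (-62 - 2) / 8 = -8.

setpoint = -8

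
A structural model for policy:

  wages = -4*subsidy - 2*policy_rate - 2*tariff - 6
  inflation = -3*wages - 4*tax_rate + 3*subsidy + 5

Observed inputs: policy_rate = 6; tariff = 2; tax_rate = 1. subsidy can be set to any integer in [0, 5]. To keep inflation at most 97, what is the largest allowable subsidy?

subsidy = 2

Substituting into the wages equation gives wages = -4*subsidy - 22.
So inflation = 15*subsidy + 67.
Require 15*subsidy + 67 ≤ 97, so subsidy ≤ 2.
The largest integer in [0, 5] satisfying this is 2.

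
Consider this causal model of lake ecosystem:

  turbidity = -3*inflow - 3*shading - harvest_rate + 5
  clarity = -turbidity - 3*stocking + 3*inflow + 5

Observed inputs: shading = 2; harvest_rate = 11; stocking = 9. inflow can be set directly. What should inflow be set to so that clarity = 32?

inflow = 7

Substituting into the turbidity equation gives turbidity = -3*inflow - 12.
Substituting into the clarity equation gives clarity = 6*inflow - 10.
Solve 6*inflow - 10 = 32: inflow = (32 + 10) / 6 = 7.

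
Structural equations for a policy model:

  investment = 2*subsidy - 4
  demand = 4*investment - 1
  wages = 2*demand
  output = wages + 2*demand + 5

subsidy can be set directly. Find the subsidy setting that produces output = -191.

subsidy = -4

Substituting into the demand equation gives demand = 8*subsidy - 17.
This gives wages = 16*subsidy - 34.
Substituting into the output equation gives output = 32*subsidy - 63.
Solve 32*subsidy - 63 = -191: subsidy = (-191 + 63) / 32 = -4.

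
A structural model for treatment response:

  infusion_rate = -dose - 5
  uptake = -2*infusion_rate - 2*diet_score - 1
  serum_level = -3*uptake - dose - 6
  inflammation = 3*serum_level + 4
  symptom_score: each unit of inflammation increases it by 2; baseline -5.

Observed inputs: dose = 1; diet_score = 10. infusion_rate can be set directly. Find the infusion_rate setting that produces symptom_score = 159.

infusion_rate = -5

Intervening on infusion_rate fixes its value directly, overriding its dependence on dose.
Substituting into the uptake equation gives uptake = -2*infusion_rate - 21.
So serum_level = 6*infusion_rate + 56.
Substituting into the inflammation equation gives inflammation = 18*infusion_rate + 172.
Substituting into the symptom_score equation gives symptom_score = 36*infusion_rate + 339.
Solve 36*infusion_rate + 339 = 159: infusion_rate = (159 - 339) / 36 = -5.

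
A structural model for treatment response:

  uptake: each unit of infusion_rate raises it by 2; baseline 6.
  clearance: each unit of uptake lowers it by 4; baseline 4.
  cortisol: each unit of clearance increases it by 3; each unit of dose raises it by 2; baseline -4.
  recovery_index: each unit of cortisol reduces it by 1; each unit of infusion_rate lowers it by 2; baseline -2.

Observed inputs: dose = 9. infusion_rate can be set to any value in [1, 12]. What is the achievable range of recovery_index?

Substituting into the clearance equation gives clearance = -8*infusion_rate - 20.
Substituting into the cortisol equation gives cortisol = -24*infusion_rate - 46.
Substituting into the recovery_index equation gives recovery_index = 22*infusion_rate + 44.
Linear in infusion_rate, so extremes are at the endpoints: infusion_rate = 1 gives recovery_index = 66; infusion_rate = 12 gives recovery_index = 308.

66 to 308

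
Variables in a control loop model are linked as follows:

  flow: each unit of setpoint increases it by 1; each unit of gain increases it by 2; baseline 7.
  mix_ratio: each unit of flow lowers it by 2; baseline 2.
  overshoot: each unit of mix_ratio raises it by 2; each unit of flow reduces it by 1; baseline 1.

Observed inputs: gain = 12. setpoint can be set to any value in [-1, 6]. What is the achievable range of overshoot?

-180 to -145

Substituting into the flow equation gives flow = setpoint + 31.
Substituting into the mix_ratio equation gives mix_ratio = -2*setpoint - 60.
So overshoot = -5*setpoint - 150.
Linear in setpoint, so extremes are at the endpoints: setpoint = -1 gives overshoot = -145; setpoint = 6 gives overshoot = -180.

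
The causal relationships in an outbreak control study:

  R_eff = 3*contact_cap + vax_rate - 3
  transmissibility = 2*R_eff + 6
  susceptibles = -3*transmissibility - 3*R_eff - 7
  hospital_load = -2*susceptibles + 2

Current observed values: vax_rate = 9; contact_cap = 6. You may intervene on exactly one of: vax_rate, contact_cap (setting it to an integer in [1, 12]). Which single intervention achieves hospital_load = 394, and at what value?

Intervening on vax_rate: with other inputs at their observed values, hospital_load = 18*vax_rate + 322. Solving for 394 gives vax_rate = 4, within [1, 12].
Intervening on contact_cap: hospital_load = 54*contact_cap + 160. Reaching 394 requires contact_cap = 13/3, not an integer.

set vax_rate = 4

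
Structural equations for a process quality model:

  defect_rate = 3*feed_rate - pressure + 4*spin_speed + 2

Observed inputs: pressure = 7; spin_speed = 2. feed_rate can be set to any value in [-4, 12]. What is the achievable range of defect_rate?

-9 to 39

Substituting into the defect_rate equation gives defect_rate = 3*feed_rate + 3.
Linear in feed_rate, so extremes are at the endpoints: feed_rate = -4 gives defect_rate = -9; feed_rate = 12 gives defect_rate = 39.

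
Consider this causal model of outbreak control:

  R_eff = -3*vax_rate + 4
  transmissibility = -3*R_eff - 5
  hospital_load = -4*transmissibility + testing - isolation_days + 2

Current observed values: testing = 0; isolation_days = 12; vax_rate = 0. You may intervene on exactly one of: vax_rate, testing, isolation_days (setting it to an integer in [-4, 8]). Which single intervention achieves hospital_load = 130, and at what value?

Intervening on vax_rate: with other inputs at their observed values, hospital_load = -36*vax_rate + 58. Solving for 130 gives vax_rate = -2, within [-4, 8].
Intervening on testing: hospital_load = testing + 58. Reaching 130 requires testing = 72, outside [-4, 8].
Intervening on isolation_days: hospital_load = -isolation_days + 70. Reaching 130 requires isolation_days = -60, outside [-4, 8].

set vax_rate = -2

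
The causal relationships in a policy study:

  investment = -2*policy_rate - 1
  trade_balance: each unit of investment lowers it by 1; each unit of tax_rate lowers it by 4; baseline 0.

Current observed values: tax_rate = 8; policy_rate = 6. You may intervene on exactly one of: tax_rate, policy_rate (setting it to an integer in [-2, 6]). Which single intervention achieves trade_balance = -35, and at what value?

Intervening on tax_rate: trade_balance = -4*tax_rate + 13. Reaching -35 requires tax_rate = 12, outside [-2, 6].
Intervening on policy_rate: with other inputs at their observed values, trade_balance = 2*policy_rate - 31. Solving for -35 gives policy_rate = -2, within [-2, 6].

set policy_rate = -2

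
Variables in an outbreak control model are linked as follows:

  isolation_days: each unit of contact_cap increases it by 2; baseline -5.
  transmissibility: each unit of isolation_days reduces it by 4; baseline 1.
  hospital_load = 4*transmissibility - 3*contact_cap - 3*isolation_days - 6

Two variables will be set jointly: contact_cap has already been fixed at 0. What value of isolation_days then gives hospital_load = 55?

isolation_days = -3

With contact_cap held at 0:
Intervening on isolation_days fixes its value directly, overriding its dependence on contact_cap.
Substituting into the hospital_load equation gives hospital_load = -19*isolation_days - 2.
Solve -19*isolation_days - 2 = 55: isolation_days = (55 + 2) / -19 = -3.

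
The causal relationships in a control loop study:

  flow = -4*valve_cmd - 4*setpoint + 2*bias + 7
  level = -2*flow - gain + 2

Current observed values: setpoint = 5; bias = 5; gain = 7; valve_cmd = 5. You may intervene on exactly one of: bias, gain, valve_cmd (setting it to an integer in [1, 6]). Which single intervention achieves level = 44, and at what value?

set gain = 4

Intervening on bias: level = -4*bias + 61. Reaching 44 requires bias = 17/4, not an integer.
Intervening on gain: with other inputs at their observed values, level = -gain + 48. Solving for 44 gives gain = 4, within [1, 6].
Intervening on valve_cmd: level = 8*valve_cmd + 1. Reaching 44 requires valve_cmd = 43/8, not an integer.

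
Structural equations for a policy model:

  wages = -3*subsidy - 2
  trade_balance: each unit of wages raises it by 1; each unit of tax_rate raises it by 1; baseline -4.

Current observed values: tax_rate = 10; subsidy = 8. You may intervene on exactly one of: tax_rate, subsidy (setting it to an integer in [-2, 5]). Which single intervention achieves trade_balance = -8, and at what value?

set subsidy = 4

Intervening on tax_rate: trade_balance = tax_rate - 30. Reaching -8 requires tax_rate = 22, outside [-2, 5].
Intervening on subsidy: with other inputs at their observed values, trade_balance = -3*subsidy + 4. Solving for -8 gives subsidy = 4, within [-2, 5].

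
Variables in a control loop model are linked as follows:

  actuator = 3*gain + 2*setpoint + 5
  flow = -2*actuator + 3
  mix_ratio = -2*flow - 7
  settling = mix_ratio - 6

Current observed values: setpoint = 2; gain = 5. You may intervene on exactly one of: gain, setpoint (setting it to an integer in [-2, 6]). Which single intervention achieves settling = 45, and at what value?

Intervening on gain: settling = 12*gain + 17. Reaching 45 requires gain = 7/3, not an integer.
Intervening on setpoint: with other inputs at their observed values, settling = 8*setpoint + 61. Solving for 45 gives setpoint = -2, within [-2, 6].

set setpoint = -2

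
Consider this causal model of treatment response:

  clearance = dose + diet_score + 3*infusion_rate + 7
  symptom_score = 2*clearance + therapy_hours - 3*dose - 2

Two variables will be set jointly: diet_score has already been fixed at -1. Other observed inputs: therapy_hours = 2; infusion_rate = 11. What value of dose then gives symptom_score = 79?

dose = -1

With diet_score held at -1:
Substituting into the clearance equation gives clearance = dose + 39.
Substituting into the symptom_score equation gives symptom_score = -dose + 78.
Solve -dose + 78 = 79: dose = (79 - 78) / -1 = -1.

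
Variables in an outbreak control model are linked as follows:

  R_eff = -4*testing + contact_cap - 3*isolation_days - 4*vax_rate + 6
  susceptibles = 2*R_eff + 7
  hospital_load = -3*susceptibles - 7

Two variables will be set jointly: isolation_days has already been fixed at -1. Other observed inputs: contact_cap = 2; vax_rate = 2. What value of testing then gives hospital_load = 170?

testing = 9

With isolation_days held at -1:
Substituting into the R_eff equation gives R_eff = -4*testing + 3.
This gives susceptibles = -8*testing + 13.
So hospital_load = 24*testing - 46.
Solve 24*testing - 46 = 170: testing = (170 + 46) / 24 = 9.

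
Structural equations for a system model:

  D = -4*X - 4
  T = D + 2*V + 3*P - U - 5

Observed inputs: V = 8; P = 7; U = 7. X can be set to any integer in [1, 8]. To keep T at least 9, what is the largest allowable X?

Substituting into the T equation gives T = -4*X + 21.
Require -4*X + 21 ≥ 9, so X ≤ 3.
The largest integer in [1, 8] satisfying this is 3.

X = 3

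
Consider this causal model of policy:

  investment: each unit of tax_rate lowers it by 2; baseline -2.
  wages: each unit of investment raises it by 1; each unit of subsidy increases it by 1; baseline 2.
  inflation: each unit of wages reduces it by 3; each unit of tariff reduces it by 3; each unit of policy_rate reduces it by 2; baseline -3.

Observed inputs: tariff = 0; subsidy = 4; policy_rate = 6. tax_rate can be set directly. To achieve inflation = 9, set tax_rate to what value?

tax_rate = 6

Substituting into the wages equation gives wages = -2*tax_rate + 4.
So inflation = 6*tax_rate - 27.
Solve 6*tax_rate - 27 = 9: tax_rate = (9 + 27) / 6 = 6.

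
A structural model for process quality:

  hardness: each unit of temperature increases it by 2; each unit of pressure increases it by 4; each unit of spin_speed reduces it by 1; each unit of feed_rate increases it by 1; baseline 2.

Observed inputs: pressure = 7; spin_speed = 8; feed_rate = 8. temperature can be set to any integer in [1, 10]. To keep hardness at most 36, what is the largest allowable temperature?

temperature = 3

Substituting into the hardness equation gives hardness = 2*temperature + 30.
Require 2*temperature + 30 ≤ 36, so temperature ≤ 3.
The largest integer in [1, 10] satisfying this is 3.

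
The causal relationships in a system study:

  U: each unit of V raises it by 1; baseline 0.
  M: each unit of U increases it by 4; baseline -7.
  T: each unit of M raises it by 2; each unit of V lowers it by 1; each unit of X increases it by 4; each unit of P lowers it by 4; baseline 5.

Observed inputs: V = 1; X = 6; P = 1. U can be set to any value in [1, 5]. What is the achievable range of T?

18 to 50

Intervening on U fixes its value directly, overriding its dependence on V.
Substituting into the T equation gives T = 8*U + 10.
Linear in U, so extremes are at the endpoints: U = 1 gives T = 18; U = 5 gives T = 50.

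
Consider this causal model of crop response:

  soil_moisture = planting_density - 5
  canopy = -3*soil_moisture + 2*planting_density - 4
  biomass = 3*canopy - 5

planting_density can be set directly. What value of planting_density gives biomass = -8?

planting_density = 12

Substituting into the canopy equation gives canopy = -planting_density + 11.
So biomass = -3*planting_density + 28.
Solve -3*planting_density + 28 = -8: planting_density = (-8 - 28) / -3 = 12.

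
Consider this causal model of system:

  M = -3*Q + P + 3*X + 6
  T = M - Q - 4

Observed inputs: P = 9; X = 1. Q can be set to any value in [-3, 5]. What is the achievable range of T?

Substituting into the M equation gives M = -3*Q + 18.
Substituting into the T equation gives T = -4*Q + 14.
Linear in Q, so extremes are at the endpoints: Q = -3 gives T = 26; Q = 5 gives T = -6.

-6 to 26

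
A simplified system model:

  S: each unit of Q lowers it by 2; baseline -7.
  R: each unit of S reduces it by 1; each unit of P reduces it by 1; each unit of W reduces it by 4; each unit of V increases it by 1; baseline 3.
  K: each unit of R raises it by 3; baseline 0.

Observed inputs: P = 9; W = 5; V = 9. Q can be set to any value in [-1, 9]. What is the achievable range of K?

Substituting into the R equation gives R = 2*Q - 10.
Substituting into the K equation gives K = 6*Q - 30.
Linear in Q, so extremes are at the endpoints: Q = -1 gives K = -36; Q = 9 gives K = 24.

-36 to 24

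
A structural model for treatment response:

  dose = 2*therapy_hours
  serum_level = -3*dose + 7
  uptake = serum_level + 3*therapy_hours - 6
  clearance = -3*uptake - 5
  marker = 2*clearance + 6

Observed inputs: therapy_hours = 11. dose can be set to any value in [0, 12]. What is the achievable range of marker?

Intervening on dose fixes its value directly, overriding its dependence on therapy_hours.
Substituting into the uptake equation gives uptake = -3*dose + 34.
Substituting into the clearance equation gives clearance = 9*dose - 107.
Substituting into the marker equation gives marker = 18*dose - 208.
Linear in dose, so extremes are at the endpoints: dose = 0 gives marker = -208; dose = 12 gives marker = 8.

-208 to 8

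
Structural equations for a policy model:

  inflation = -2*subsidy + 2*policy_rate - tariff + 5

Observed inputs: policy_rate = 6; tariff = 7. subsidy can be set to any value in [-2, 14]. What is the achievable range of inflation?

Substituting into the inflation equation gives inflation = -2*subsidy + 10.
Linear in subsidy, so extremes are at the endpoints: subsidy = -2 gives inflation = 14; subsidy = 14 gives inflation = -18.

-18 to 14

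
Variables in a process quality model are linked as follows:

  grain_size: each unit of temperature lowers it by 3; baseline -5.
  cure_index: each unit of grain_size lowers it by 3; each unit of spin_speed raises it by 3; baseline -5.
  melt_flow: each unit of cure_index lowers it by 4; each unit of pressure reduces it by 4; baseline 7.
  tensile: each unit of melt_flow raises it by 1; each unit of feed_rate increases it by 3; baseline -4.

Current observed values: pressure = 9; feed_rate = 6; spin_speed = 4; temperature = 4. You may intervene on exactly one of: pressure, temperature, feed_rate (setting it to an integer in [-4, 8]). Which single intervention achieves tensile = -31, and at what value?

Intervening on pressure: tensile = -4*pressure - 211. Reaching -31 requires pressure = -45, outside [-4, 8].
Intervening on temperature: with other inputs at their observed values, tensile = -36*temperature - 103. Solving for -31 gives temperature = -2, within [-4, 8].
Intervening on feed_rate: tensile = 3*feed_rate - 265. Reaching -31 requires feed_rate = 78, outside [-4, 8].

set temperature = -2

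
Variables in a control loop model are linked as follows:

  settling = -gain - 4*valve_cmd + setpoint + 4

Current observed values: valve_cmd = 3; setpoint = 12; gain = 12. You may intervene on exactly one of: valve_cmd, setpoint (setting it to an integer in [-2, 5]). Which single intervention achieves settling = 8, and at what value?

Intervening on valve_cmd: with other inputs at their observed values, settling = -4*valve_cmd + 4. Solving for 8 gives valve_cmd = -1, within [-2, 5].
Intervening on setpoint: settling = setpoint - 20. Reaching 8 requires setpoint = 28, outside [-2, 5].

set valve_cmd = -1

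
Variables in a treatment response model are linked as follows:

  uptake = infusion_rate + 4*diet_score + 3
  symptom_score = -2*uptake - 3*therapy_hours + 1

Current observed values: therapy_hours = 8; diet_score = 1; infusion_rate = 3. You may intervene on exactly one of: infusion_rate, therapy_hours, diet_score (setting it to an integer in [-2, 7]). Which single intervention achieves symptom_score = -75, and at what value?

set diet_score = 5

Intervening on infusion_rate: symptom_score = -2*infusion_rate - 37. Reaching -75 requires infusion_rate = 19, outside [-2, 7].
Intervening on therapy_hours: symptom_score = -3*therapy_hours - 19. Reaching -75 requires therapy_hours = 56/3, not an integer.
Intervening on diet_score: with other inputs at their observed values, symptom_score = -8*diet_score - 35. Solving for -75 gives diet_score = 5, within [-2, 7].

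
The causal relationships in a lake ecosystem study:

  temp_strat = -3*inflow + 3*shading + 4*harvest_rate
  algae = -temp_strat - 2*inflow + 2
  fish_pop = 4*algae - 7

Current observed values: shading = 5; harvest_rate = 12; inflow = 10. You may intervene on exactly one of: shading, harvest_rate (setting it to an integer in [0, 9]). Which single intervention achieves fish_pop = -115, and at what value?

set harvest_rate = 6

Intervening on shading: fish_pop = -12*shading - 151. Reaching -115 requires shading = -3, outside [0, 9].
Intervening on harvest_rate: with other inputs at their observed values, fish_pop = -16*harvest_rate - 19. Solving for -115 gives harvest_rate = 6, within [0, 9].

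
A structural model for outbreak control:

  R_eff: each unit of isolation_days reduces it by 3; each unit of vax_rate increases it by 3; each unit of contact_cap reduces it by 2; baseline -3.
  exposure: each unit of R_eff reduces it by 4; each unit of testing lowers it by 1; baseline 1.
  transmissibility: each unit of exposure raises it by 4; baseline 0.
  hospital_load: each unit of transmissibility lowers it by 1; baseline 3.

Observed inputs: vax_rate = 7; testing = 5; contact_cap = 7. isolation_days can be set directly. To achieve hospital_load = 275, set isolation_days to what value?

Substituting into the R_eff equation gives R_eff = -3*isolation_days + 4.
Substituting into the exposure equation gives exposure = 12*isolation_days - 20.
Substituting into the transmissibility equation gives transmissibility = 48*isolation_days - 80.
Substituting into the hospital_load equation gives hospital_load = -48*isolation_days + 83.
Solve -48*isolation_days + 83 = 275: isolation_days = (275 - 83) / -48 = -4.

isolation_days = -4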